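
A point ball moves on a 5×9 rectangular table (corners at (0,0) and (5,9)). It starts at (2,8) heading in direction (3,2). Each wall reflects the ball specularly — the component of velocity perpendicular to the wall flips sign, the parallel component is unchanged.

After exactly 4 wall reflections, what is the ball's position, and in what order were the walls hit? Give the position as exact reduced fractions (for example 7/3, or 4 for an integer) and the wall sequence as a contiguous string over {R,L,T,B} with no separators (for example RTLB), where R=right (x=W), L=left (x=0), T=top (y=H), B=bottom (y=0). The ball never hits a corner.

Final position: (5,4/3)
Wall sequence: TRLR

1. t=1/2 → T at (7/2,9); v=(3,-2)
2. t=1/2 → R at (5,8); v=(-3,-2)
3. t=5/3 → L at (0,14/3); v=(3,-2)
4. t=5/3 → R at (5,4/3); v=(-3,-2)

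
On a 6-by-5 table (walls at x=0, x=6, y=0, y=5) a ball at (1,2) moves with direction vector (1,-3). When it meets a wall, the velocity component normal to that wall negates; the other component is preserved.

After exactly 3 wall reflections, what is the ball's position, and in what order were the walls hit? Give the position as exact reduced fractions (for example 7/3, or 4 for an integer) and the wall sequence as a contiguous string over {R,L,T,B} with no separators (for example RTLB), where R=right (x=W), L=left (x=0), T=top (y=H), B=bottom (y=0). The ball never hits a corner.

Final position: (5,0)
Wall sequence: BTB

1. t=2/3 → B at (5/3,0); v=(1,3)
2. t=5/3 → T at (10/3,5); v=(1,-3)
3. t=5/3 → B at (5,0); v=(1,3)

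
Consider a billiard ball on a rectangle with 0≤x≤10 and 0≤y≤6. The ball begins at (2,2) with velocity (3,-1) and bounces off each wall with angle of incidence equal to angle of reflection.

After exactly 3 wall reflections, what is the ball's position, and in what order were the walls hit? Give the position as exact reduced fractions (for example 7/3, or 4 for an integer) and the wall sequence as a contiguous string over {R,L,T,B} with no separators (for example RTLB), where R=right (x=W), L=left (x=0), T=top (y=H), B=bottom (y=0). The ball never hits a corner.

Final position: (0,4)
Wall sequence: BRL

1. t=2 → B at (8,0); v=(3,1)
2. t=2/3 → R at (10,2/3); v=(-3,1)
3. t=10/3 → L at (0,4); v=(3,1)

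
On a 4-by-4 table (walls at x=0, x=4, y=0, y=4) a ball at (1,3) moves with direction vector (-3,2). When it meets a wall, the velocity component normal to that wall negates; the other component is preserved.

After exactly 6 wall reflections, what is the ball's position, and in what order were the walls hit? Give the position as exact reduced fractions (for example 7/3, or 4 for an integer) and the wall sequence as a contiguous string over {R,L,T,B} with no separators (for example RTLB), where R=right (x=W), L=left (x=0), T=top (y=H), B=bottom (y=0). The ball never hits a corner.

1. t=1/3 → L at (0,11/3); v=(3,2)
2. t=1/6 → T at (1/2,4); v=(3,-2)
3. t=7/6 → R at (4,5/3); v=(-3,-2)
4. t=5/6 → B at (3/2,0); v=(-3,2)
5. t=1/2 → L at (0,1); v=(3,2)
6. t=4/3 → R at (4,11/3); v=(-3,2)

Final position: (4,11/3)
Wall sequence: LTRBLR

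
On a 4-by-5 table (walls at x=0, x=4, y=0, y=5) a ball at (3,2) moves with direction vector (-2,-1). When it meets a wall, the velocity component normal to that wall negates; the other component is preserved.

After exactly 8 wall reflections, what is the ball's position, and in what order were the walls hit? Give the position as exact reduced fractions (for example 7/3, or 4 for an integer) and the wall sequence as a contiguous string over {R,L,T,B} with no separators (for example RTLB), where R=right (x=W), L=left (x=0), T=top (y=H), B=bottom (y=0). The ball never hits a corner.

1. t=3/2 → L at (0,1/2); v=(2,-1)
2. t=1/2 → B at (1,0); v=(2,1)
3. t=3/2 → R at (4,3/2); v=(-2,1)
4. t=2 → L at (0,7/2); v=(2,1)
5. t=3/2 → T at (3,5); v=(2,-1)
6. t=1/2 → R at (4,9/2); v=(-2,-1)
7. t=2 → L at (0,5/2); v=(2,-1)
8. t=2 → R at (4,1/2); v=(-2,-1)

Final position: (4,1/2)
Wall sequence: LBRLTRLR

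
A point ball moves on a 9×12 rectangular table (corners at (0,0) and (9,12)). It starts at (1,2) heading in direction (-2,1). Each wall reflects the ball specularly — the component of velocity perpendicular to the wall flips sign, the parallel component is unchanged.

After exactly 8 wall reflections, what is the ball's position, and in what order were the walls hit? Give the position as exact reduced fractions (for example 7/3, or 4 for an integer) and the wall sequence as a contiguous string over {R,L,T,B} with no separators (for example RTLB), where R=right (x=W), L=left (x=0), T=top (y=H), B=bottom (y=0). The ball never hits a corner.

Final position: (9,1)
Wall sequence: LRLTRLBR

1. t=1/2 → L at (0,5/2); v=(2,1)
2. t=9/2 → R at (9,7); v=(-2,1)
3. t=9/2 → L at (0,23/2); v=(2,1)
4. t=1/2 → T at (1,12); v=(2,-1)
5. t=4 → R at (9,8); v=(-2,-1)
6. t=9/2 → L at (0,7/2); v=(2,-1)
7. t=7/2 → B at (7,0); v=(2,1)
8. t=1 → R at (9,1); v=(-2,1)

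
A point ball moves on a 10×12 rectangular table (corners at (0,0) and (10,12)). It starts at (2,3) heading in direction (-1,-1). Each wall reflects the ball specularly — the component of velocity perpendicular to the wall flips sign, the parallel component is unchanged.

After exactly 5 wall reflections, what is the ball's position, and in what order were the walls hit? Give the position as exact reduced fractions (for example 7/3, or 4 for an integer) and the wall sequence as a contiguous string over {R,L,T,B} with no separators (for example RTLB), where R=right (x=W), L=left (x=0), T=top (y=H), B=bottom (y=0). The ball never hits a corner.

1. t=2 → L at (0,1); v=(1,-1)
2. t=1 → B at (1,0); v=(1,1)
3. t=9 → R at (10,9); v=(-1,1)
4. t=3 → T at (7,12); v=(-1,-1)
5. t=7 → L at (0,5); v=(1,-1)

Final position: (0,5)
Wall sequence: LBRTL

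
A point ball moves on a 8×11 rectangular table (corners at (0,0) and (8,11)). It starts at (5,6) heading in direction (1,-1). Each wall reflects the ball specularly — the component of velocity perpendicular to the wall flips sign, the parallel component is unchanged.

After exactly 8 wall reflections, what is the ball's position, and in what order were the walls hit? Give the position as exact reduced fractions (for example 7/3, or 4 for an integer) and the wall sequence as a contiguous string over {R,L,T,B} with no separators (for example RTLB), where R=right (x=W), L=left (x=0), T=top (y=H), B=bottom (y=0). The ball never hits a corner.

Final position: (8,7)
Wall sequence: RBLTRLBR

1. t=3 → R at (8,3); v=(-1,-1)
2. t=3 → B at (5,0); v=(-1,1)
3. t=5 → L at (0,5); v=(1,1)
4. t=6 → T at (6,11); v=(1,-1)
5. t=2 → R at (8,9); v=(-1,-1)
6. t=8 → L at (0,1); v=(1,-1)
7. t=1 → B at (1,0); v=(1,1)
8. t=7 → R at (8,7); v=(-1,1)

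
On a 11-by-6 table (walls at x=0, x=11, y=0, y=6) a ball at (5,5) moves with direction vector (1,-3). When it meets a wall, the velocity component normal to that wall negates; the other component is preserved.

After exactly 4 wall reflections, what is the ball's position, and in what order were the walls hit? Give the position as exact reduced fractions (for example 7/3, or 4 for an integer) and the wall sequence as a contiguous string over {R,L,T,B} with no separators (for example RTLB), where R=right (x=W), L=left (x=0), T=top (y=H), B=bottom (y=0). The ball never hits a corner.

1. t=5/3 → B at (20/3,0); v=(1,3)
2. t=2 → T at (26/3,6); v=(1,-3)
3. t=2 → B at (32/3,0); v=(1,3)
4. t=1/3 → R at (11,1); v=(-1,3)

Final position: (11,1)
Wall sequence: BTBR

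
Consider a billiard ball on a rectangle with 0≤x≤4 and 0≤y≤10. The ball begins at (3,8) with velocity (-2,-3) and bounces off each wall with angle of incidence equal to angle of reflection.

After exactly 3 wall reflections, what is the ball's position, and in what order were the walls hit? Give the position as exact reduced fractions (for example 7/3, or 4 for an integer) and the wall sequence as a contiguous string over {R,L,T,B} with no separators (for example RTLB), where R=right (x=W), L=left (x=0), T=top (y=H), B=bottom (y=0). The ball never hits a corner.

1. t=3/2 → L at (0,7/2); v=(2,-3)
2. t=7/6 → B at (7/3,0); v=(2,3)
3. t=5/6 → R at (4,5/2); v=(-2,3)

Final position: (4,5/2)
Wall sequence: LBR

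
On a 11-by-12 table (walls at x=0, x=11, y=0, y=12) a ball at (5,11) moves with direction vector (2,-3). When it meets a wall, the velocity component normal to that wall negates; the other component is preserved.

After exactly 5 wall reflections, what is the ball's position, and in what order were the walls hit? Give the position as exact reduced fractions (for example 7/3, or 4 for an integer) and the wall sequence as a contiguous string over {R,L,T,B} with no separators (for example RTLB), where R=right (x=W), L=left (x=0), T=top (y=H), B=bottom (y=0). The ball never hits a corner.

Final position: (19/3,0)
Wall sequence: RBTLB

1. t=3 → R at (11,2); v=(-2,-3)
2. t=2/3 → B at (29/3,0); v=(-2,3)
3. t=4 → T at (5/3,12); v=(-2,-3)
4. t=5/6 → L at (0,19/2); v=(2,-3)
5. t=19/6 → B at (19/3,0); v=(2,3)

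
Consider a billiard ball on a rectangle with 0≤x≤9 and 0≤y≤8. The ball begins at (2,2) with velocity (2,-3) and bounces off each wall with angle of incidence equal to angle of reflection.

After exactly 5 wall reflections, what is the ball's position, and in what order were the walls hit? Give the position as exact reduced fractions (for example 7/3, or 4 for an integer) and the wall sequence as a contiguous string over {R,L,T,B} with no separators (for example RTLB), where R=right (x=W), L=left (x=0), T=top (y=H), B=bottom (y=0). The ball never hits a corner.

1. t=2/3 → B at (10/3,0); v=(2,3)
2. t=8/3 → T at (26/3,8); v=(2,-3)
3. t=1/6 → R at (9,15/2); v=(-2,-3)
4. t=5/2 → B at (4,0); v=(-2,3)
5. t=2 → L at (0,6); v=(2,3)

Final position: (0,6)
Wall sequence: BTRBL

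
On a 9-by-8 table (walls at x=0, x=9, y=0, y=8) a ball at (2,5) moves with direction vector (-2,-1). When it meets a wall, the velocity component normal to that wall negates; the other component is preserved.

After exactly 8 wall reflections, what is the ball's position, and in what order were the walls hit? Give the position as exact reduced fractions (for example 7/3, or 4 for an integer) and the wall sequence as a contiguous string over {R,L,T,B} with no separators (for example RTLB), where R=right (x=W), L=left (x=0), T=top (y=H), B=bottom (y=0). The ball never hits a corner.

1. t=1 → L at (0,4); v=(2,-1)
2. t=4 → B at (8,0); v=(2,1)
3. t=1/2 → R at (9,1/2); v=(-2,1)
4. t=9/2 → L at (0,5); v=(2,1)
5. t=3 → T at (6,8); v=(2,-1)
6. t=3/2 → R at (9,13/2); v=(-2,-1)
7. t=9/2 → L at (0,2); v=(2,-1)
8. t=2 → B at (4,0); v=(2,1)

Final position: (4,0)
Wall sequence: LBRLTRLB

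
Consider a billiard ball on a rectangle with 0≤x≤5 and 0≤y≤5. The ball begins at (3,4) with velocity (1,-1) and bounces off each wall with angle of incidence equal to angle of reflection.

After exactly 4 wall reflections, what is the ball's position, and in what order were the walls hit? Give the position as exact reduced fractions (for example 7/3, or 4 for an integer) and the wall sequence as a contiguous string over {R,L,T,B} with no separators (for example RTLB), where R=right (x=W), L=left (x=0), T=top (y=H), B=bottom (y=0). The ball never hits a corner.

1. t=2 → R at (5,2); v=(-1,-1)
2. t=2 → B at (3,0); v=(-1,1)
3. t=3 → L at (0,3); v=(1,1)
4. t=2 → T at (2,5); v=(1,-1)

Final position: (2,5)
Wall sequence: RBLT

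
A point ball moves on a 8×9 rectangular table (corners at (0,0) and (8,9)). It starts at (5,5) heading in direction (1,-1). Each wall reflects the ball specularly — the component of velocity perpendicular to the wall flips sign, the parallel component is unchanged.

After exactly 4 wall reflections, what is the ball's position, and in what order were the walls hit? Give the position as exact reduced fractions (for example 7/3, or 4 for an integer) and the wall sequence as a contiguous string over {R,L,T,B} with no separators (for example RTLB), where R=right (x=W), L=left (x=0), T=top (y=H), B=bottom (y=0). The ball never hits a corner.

Final position: (3,9)
Wall sequence: RBLT

1. t=3 → R at (8,2); v=(-1,-1)
2. t=2 → B at (6,0); v=(-1,1)
3. t=6 → L at (0,6); v=(1,1)
4. t=3 → T at (3,9); v=(1,-1)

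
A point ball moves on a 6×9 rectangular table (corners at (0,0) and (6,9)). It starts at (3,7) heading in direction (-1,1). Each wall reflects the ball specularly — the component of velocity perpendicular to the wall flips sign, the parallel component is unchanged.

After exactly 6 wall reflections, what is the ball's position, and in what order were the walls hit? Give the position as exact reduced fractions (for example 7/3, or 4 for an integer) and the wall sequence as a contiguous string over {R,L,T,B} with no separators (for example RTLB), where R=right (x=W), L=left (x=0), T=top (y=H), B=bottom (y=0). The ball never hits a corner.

Final position: (5,9)
Wall sequence: TLRBLT

1. t=2 → T at (1,9); v=(-1,-1)
2. t=1 → L at (0,8); v=(1,-1)
3. t=6 → R at (6,2); v=(-1,-1)
4. t=2 → B at (4,0); v=(-1,1)
5. t=4 → L at (0,4); v=(1,1)
6. t=5 → T at (5,9); v=(1,-1)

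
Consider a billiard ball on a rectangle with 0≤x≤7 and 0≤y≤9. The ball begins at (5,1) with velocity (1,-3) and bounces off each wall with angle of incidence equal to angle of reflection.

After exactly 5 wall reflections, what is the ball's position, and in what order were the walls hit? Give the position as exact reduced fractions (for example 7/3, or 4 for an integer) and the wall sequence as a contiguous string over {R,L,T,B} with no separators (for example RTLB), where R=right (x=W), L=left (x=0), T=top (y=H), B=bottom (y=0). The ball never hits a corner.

1. t=1/3 → B at (16/3,0); v=(1,3)
2. t=5/3 → R at (7,5); v=(-1,3)
3. t=4/3 → T at (17/3,9); v=(-1,-3)
4. t=3 → B at (8/3,0); v=(-1,3)
5. t=8/3 → L at (0,8); v=(1,3)

Final position: (0,8)
Wall sequence: BRTBL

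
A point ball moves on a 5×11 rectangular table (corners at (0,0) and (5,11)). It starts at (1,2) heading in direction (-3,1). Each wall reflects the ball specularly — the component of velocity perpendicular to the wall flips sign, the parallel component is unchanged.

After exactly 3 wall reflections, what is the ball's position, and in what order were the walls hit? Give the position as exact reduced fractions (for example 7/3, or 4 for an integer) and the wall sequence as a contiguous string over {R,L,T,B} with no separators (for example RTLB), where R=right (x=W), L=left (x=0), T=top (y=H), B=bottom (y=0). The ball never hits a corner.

Final position: (0,17/3)
Wall sequence: LRL

1. t=1/3 → L at (0,7/3); v=(3,1)
2. t=5/3 → R at (5,4); v=(-3,1)
3. t=5/3 → L at (0,17/3); v=(3,1)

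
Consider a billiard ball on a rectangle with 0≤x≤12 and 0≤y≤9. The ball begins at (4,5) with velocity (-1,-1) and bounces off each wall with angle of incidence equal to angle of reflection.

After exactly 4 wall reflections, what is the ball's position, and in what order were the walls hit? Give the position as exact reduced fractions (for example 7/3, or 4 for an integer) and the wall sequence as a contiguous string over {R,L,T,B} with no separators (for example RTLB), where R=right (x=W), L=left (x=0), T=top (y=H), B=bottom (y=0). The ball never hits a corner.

1. t=4 → L at (0,1); v=(1,-1)
2. t=1 → B at (1,0); v=(1,1)
3. t=9 → T at (10,9); v=(1,-1)
4. t=2 → R at (12,7); v=(-1,-1)

Final position: (12,7)
Wall sequence: LBTR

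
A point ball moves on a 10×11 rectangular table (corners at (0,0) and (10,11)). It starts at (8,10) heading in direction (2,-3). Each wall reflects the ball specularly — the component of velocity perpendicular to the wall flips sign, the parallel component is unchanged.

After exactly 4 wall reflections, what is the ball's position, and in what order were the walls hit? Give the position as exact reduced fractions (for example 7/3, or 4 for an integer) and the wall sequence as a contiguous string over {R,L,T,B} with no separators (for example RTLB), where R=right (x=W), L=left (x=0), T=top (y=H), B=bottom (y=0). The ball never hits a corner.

1. t=1 → R at (10,7); v=(-2,-3)
2. t=7/3 → B at (16/3,0); v=(-2,3)
3. t=8/3 → L at (0,8); v=(2,3)
4. t=1 → T at (2,11); v=(2,-3)

Final position: (2,11)
Wall sequence: RBLT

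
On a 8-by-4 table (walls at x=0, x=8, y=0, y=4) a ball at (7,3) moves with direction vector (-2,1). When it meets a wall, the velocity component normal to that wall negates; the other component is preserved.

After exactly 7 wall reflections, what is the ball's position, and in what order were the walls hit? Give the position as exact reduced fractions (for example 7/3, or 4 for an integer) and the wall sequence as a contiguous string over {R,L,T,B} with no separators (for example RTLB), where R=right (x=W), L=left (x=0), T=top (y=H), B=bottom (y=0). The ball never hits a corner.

Final position: (3,0)
Wall sequence: TLBRTLB

1. t=1 → T at (5,4); v=(-2,-1)
2. t=5/2 → L at (0,3/2); v=(2,-1)
3. t=3/2 → B at (3,0); v=(2,1)
4. t=5/2 → R at (8,5/2); v=(-2,1)
5. t=3/2 → T at (5,4); v=(-2,-1)
6. t=5/2 → L at (0,3/2); v=(2,-1)
7. t=3/2 → B at (3,0); v=(2,1)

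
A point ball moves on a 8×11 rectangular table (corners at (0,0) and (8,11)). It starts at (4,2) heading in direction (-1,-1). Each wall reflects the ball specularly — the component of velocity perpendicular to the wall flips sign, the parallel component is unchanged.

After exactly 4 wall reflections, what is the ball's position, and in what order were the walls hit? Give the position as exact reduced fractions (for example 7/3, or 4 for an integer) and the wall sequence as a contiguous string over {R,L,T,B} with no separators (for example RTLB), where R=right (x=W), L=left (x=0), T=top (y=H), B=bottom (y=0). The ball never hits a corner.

1. t=2 → B at (2,0); v=(-1,1)
2. t=2 → L at (0,2); v=(1,1)
3. t=8 → R at (8,10); v=(-1,1)
4. t=1 → T at (7,11); v=(-1,-1)

Final position: (7,11)
Wall sequence: BLRT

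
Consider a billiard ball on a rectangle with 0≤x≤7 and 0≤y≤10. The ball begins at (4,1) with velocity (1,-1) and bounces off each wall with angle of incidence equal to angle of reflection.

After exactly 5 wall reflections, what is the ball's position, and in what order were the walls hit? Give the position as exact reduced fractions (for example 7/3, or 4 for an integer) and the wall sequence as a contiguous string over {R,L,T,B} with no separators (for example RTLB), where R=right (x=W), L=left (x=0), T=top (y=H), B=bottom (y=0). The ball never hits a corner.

Final position: (7,4)
Wall sequence: BRLTR

1. t=1 → B at (5,0); v=(1,1)
2. t=2 → R at (7,2); v=(-1,1)
3. t=7 → L at (0,9); v=(1,1)
4. t=1 → T at (1,10); v=(1,-1)
5. t=6 → R at (7,4); v=(-1,-1)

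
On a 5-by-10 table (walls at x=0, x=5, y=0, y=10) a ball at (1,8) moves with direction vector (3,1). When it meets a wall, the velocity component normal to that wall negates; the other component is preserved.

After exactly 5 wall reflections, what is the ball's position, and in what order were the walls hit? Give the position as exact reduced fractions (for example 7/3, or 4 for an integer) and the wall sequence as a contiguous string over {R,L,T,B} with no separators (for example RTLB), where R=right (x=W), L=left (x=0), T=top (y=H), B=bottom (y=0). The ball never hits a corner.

1. t=4/3 → R at (5,28/3); v=(-3,1)
2. t=2/3 → T at (3,10); v=(-3,-1)
3. t=1 → L at (0,9); v=(3,-1)
4. t=5/3 → R at (5,22/3); v=(-3,-1)
5. t=5/3 → L at (0,17/3); v=(3,-1)

Final position: (0,17/3)
Wall sequence: RTLRL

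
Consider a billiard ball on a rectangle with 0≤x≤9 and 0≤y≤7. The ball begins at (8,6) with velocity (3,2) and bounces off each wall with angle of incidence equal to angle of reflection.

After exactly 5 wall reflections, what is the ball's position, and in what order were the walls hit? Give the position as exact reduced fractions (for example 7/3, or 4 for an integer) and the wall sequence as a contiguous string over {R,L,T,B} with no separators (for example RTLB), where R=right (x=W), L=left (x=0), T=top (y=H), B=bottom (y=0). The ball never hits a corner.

1. t=1/3 → R at (9,20/3); v=(-3,2)
2. t=1/6 → T at (17/2,7); v=(-3,-2)
3. t=17/6 → L at (0,4/3); v=(3,-2)
4. t=2/3 → B at (2,0); v=(3,2)
5. t=7/3 → R at (9,14/3); v=(-3,2)

Final position: (9,14/3)
Wall sequence: RTLBR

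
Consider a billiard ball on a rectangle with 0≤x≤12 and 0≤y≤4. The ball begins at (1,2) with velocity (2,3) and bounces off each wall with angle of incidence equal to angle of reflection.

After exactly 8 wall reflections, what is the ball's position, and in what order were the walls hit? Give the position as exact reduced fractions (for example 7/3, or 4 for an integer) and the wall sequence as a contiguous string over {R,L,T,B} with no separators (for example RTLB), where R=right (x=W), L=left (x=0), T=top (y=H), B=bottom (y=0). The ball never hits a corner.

1. t=2/3 → T at (7/3,4); v=(2,-3)
2. t=4/3 → B at (5,0); v=(2,3)
3. t=4/3 → T at (23/3,4); v=(2,-3)
4. t=4/3 → B at (31/3,0); v=(2,3)
5. t=5/6 → R at (12,5/2); v=(-2,3)
6. t=1/2 → T at (11,4); v=(-2,-3)
7. t=4/3 → B at (25/3,0); v=(-2,3)
8. t=4/3 → T at (17/3,4); v=(-2,-3)

Final position: (17/3,4)
Wall sequence: TBTBRTBT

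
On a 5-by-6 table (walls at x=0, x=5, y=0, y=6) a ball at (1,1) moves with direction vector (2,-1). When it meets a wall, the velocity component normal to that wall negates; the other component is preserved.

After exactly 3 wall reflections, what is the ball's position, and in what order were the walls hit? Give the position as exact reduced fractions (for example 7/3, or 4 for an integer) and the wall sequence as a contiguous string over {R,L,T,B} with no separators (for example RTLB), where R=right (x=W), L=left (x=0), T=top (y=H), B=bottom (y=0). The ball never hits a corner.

1. t=1 → B at (3,0); v=(2,1)
2. t=1 → R at (5,1); v=(-2,1)
3. t=5/2 → L at (0,7/2); v=(2,1)

Final position: (0,7/2)
Wall sequence: BRL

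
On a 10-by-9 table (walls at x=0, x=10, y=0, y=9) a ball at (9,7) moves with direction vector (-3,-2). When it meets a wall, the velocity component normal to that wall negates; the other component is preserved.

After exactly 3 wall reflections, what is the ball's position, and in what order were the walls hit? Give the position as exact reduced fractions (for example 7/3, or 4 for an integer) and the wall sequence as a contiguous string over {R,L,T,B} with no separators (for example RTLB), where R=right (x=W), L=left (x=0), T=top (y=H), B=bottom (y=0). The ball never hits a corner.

1. t=3 → L at (0,1); v=(3,-2)
2. t=1/2 → B at (3/2,0); v=(3,2)
3. t=17/6 → R at (10,17/3); v=(-3,2)

Final position: (10,17/3)
Wall sequence: LBR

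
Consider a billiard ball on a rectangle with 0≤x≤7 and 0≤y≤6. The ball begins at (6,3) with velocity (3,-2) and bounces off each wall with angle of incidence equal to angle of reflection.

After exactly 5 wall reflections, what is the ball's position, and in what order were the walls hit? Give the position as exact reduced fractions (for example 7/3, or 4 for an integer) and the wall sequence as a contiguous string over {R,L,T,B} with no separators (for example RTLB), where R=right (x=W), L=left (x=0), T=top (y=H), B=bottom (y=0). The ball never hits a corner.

Final position: (7,5)
Wall sequence: RBLTR

1. t=1/3 → R at (7,7/3); v=(-3,-2)
2. t=7/6 → B at (7/2,0); v=(-3,2)
3. t=7/6 → L at (0,7/3); v=(3,2)
4. t=11/6 → T at (11/2,6); v=(3,-2)
5. t=1/2 → R at (7,5); v=(-3,-2)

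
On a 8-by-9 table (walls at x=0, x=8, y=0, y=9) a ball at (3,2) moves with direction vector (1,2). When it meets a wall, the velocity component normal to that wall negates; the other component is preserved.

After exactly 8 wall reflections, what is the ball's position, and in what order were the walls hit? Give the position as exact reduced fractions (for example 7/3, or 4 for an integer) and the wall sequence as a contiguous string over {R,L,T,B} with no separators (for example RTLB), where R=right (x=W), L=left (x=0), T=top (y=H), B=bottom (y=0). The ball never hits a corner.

Final position: (15/2,9)
Wall sequence: TRBTLBRT

1. t=7/2 → T at (13/2,9); v=(1,-2)
2. t=3/2 → R at (8,6); v=(-1,-2)
3. t=3 → B at (5,0); v=(-1,2)
4. t=9/2 → T at (1/2,9); v=(-1,-2)
5. t=1/2 → L at (0,8); v=(1,-2)
6. t=4 → B at (4,0); v=(1,2)
7. t=4 → R at (8,8); v=(-1,2)
8. t=1/2 → T at (15/2,9); v=(-1,-2)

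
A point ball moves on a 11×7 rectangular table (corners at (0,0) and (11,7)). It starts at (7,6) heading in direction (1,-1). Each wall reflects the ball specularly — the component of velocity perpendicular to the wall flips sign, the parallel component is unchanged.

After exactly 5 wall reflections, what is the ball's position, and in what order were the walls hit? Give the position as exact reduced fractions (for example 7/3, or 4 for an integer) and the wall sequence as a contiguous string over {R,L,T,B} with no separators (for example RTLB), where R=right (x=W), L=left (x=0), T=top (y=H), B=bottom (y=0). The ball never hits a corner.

1. t=4 → R at (11,2); v=(-1,-1)
2. t=2 → B at (9,0); v=(-1,1)
3. t=7 → T at (2,7); v=(-1,-1)
4. t=2 → L at (0,5); v=(1,-1)
5. t=5 → B at (5,0); v=(1,1)

Final position: (5,0)
Wall sequence: RBTLB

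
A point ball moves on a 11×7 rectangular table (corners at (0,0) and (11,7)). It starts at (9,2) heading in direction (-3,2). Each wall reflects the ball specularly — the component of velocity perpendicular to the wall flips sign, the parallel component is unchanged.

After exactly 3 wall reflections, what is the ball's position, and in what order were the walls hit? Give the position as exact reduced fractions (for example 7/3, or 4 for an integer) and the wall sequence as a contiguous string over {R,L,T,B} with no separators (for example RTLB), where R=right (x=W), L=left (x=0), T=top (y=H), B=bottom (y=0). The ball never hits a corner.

Final position: (9,0)
Wall sequence: TLB

1. t=5/2 → T at (3/2,7); v=(-3,-2)
2. t=1/2 → L at (0,6); v=(3,-2)
3. t=3 → B at (9,0); v=(3,2)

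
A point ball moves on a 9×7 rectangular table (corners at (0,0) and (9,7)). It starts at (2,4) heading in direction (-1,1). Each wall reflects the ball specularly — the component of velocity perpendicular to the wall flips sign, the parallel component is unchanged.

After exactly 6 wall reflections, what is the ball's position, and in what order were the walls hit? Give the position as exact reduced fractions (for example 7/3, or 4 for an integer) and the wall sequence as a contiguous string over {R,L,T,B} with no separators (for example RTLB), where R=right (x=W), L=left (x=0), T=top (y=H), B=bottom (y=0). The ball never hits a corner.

Final position: (0,4)
Wall sequence: LTBRTL

1. t=2 → L at (0,6); v=(1,1)
2. t=1 → T at (1,7); v=(1,-1)
3. t=7 → B at (8,0); v=(1,1)
4. t=1 → R at (9,1); v=(-1,1)
5. t=6 → T at (3,7); v=(-1,-1)
6. t=3 → L at (0,4); v=(1,-1)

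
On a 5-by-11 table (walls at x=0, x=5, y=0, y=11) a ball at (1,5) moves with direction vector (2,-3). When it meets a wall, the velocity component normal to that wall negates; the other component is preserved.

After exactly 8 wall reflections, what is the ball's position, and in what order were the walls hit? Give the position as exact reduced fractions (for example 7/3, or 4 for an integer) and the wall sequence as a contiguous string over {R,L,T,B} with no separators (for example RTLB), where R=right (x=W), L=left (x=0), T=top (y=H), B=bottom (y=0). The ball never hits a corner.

1. t=5/3 → B at (13/3,0); v=(2,3)
2. t=1/3 → R at (5,1); v=(-2,3)
3. t=5/2 → L at (0,17/2); v=(2,3)
4. t=5/6 → T at (5/3,11); v=(2,-3)
5. t=5/3 → R at (5,6); v=(-2,-3)
6. t=2 → B at (1,0); v=(-2,3)
7. t=1/2 → L at (0,3/2); v=(2,3)
8. t=5/2 → R at (5,9); v=(-2,3)

Final position: (5,9)
Wall sequence: BRLTRBLR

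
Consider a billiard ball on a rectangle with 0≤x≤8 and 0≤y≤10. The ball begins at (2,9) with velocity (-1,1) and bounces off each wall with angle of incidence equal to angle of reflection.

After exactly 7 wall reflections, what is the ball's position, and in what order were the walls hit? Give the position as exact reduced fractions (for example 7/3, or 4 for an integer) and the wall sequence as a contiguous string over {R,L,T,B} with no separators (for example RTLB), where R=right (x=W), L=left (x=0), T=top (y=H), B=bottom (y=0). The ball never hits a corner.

1. t=1 → T at (1,10); v=(-1,-1)
2. t=1 → L at (0,9); v=(1,-1)
3. t=8 → R at (8,1); v=(-1,-1)
4. t=1 → B at (7,0); v=(-1,1)
5. t=7 → L at (0,7); v=(1,1)
6. t=3 → T at (3,10); v=(1,-1)
7. t=5 → R at (8,5); v=(-1,-1)

Final position: (8,5)
Wall sequence: TLRBLTR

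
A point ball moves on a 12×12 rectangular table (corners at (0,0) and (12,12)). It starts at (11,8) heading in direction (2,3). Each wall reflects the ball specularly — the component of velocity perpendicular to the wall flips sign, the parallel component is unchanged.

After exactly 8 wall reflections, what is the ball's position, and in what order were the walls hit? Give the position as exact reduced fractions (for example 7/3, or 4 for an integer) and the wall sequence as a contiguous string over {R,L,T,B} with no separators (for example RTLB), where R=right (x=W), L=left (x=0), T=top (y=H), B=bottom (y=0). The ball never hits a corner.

Final position: (7/3,12)
Wall sequence: RTBLTRBT

1. t=1/2 → R at (12,19/2); v=(-2,3)
2. t=5/6 → T at (31/3,12); v=(-2,-3)
3. t=4 → B at (7/3,0); v=(-2,3)
4. t=7/6 → L at (0,7/2); v=(2,3)
5. t=17/6 → T at (17/3,12); v=(2,-3)
6. t=19/6 → R at (12,5/2); v=(-2,-3)
7. t=5/6 → B at (31/3,0); v=(-2,3)
8. t=4 → T at (7/3,12); v=(-2,-3)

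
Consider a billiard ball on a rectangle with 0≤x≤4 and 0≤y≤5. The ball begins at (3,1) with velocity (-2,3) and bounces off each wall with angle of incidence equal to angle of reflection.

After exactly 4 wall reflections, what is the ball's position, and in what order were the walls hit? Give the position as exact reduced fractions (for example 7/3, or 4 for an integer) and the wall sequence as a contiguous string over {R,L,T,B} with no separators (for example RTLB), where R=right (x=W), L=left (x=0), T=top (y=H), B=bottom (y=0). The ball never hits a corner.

Final position: (4,3/2)
Wall sequence: TLBR

1. t=4/3 → T at (1/3,5); v=(-2,-3)
2. t=1/6 → L at (0,9/2); v=(2,-3)
3. t=3/2 → B at (3,0); v=(2,3)
4. t=1/2 → R at (4,3/2); v=(-2,3)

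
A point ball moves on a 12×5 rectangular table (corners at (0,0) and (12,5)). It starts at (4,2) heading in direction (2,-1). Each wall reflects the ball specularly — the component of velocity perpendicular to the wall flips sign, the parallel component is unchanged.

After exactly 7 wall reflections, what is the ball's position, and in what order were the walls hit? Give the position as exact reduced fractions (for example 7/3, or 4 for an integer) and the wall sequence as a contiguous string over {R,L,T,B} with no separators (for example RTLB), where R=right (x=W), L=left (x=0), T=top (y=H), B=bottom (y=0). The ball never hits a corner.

1. t=2 → B at (8,0); v=(2,1)
2. t=2 → R at (12,2); v=(-2,1)
3. t=3 → T at (6,5); v=(-2,-1)
4. t=3 → L at (0,2); v=(2,-1)
5. t=2 → B at (4,0); v=(2,1)
6. t=4 → R at (12,4); v=(-2,1)
7. t=1 → T at (10,5); v=(-2,-1)

Final position: (10,5)
Wall sequence: BRTLBRT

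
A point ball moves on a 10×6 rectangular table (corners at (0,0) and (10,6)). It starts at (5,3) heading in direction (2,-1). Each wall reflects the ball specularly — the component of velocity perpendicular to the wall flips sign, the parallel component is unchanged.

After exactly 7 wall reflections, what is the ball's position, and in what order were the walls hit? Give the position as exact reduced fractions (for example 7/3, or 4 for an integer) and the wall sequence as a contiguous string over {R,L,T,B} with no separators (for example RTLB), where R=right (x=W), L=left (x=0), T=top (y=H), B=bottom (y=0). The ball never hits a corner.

Final position: (0,5/2)
Wall sequence: RBLTRBL

1. t=5/2 → R at (10,1/2); v=(-2,-1)
2. t=1/2 → B at (9,0); v=(-2,1)
3. t=9/2 → L at (0,9/2); v=(2,1)
4. t=3/2 → T at (3,6); v=(2,-1)
5. t=7/2 → R at (10,5/2); v=(-2,-1)
6. t=5/2 → B at (5,0); v=(-2,1)
7. t=5/2 → L at (0,5/2); v=(2,1)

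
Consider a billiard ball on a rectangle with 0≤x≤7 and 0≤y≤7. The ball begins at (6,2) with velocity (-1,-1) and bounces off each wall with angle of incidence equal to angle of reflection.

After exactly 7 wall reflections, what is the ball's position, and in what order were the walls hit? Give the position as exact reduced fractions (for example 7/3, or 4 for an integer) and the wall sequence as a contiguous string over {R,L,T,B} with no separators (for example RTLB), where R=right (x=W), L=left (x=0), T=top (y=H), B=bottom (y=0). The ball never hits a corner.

Final position: (3,7)
Wall sequence: BLTRBLT

1. t=2 → B at (4,0); v=(-1,1)
2. t=4 → L at (0,4); v=(1,1)
3. t=3 → T at (3,7); v=(1,-1)
4. t=4 → R at (7,3); v=(-1,-1)
5. t=3 → B at (4,0); v=(-1,1)
6. t=4 → L at (0,4); v=(1,1)
7. t=3 → T at (3,7); v=(1,-1)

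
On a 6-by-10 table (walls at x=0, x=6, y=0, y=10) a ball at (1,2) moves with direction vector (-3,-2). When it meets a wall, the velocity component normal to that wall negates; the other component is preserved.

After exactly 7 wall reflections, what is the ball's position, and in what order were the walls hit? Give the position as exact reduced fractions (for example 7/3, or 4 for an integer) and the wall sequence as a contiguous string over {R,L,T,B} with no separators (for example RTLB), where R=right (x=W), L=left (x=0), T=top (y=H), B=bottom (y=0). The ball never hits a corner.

1. t=1/3 → L at (0,4/3); v=(3,-2)
2. t=2/3 → B at (2,0); v=(3,2)
3. t=4/3 → R at (6,8/3); v=(-3,2)
4. t=2 → L at (0,20/3); v=(3,2)
5. t=5/3 → T at (5,10); v=(3,-2)
6. t=1/3 → R at (6,28/3); v=(-3,-2)
7. t=2 → L at (0,16/3); v=(3,-2)

Final position: (0,16/3)
Wall sequence: LBRLTRL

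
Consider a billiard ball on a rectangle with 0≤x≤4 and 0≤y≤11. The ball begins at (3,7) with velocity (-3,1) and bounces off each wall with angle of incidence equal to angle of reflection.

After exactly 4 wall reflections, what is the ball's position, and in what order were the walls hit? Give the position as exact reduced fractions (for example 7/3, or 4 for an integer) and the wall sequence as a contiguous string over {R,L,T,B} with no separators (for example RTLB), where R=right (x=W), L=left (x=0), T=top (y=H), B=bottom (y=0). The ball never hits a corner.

1. t=1 → L at (0,8); v=(3,1)
2. t=4/3 → R at (4,28/3); v=(-3,1)
3. t=4/3 → L at (0,32/3); v=(3,1)
4. t=1/3 → T at (1,11); v=(3,-1)

Final position: (1,11)
Wall sequence: LRLT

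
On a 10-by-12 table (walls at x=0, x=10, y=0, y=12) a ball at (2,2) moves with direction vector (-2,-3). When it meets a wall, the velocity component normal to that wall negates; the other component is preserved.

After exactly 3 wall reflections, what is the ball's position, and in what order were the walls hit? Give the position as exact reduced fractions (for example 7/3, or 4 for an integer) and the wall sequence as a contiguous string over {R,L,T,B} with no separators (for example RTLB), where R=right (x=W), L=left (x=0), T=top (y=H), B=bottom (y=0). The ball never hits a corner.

Final position: (22/3,12)
Wall sequence: BLT

1. t=2/3 → B at (2/3,0); v=(-2,3)
2. t=1/3 → L at (0,1); v=(2,3)
3. t=11/3 → T at (22/3,12); v=(2,-3)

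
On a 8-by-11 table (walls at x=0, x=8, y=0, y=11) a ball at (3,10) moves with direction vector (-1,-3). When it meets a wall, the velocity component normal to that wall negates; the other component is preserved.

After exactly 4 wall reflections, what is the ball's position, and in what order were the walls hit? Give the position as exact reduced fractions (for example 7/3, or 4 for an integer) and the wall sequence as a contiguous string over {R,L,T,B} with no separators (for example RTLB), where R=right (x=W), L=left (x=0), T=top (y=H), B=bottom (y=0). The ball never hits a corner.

Final position: (23/3,0)
Wall sequence: LBTB

1. t=3 → L at (0,1); v=(1,-3)
2. t=1/3 → B at (1/3,0); v=(1,3)
3. t=11/3 → T at (4,11); v=(1,-3)
4. t=11/3 → B at (23/3,0); v=(1,3)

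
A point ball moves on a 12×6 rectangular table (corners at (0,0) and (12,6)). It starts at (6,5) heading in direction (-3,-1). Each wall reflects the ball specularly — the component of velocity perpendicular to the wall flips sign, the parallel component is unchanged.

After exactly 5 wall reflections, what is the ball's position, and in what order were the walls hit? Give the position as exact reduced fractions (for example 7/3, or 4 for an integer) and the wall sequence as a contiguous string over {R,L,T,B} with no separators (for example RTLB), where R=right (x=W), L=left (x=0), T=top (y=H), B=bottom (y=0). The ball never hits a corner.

Final position: (3,6)
Wall sequence: LBRLT

1. t=2 → L at (0,3); v=(3,-1)
2. t=3 → B at (9,0); v=(3,1)
3. t=1 → R at (12,1); v=(-3,1)
4. t=4 → L at (0,5); v=(3,1)
5. t=1 → T at (3,6); v=(3,-1)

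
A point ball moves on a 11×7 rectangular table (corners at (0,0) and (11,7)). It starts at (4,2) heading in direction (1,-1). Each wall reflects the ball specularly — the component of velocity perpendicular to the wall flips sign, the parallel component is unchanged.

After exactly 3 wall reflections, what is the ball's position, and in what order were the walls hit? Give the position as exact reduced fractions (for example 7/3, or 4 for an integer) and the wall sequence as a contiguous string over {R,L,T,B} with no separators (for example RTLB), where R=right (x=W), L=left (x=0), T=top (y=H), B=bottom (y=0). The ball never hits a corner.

Final position: (9,7)
Wall sequence: BRT

1. t=2 → B at (6,0); v=(1,1)
2. t=5 → R at (11,5); v=(-1,1)
3. t=2 → T at (9,7); v=(-1,-1)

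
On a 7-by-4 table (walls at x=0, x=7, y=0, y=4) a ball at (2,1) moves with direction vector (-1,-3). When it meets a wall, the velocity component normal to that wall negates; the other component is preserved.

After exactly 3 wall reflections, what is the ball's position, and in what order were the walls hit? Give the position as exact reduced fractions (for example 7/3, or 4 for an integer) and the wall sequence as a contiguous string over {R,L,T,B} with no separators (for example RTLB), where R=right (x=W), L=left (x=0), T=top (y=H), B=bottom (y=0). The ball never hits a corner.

1. t=1/3 → B at (5/3,0); v=(-1,3)
2. t=4/3 → T at (1/3,4); v=(-1,-3)
3. t=1/3 → L at (0,3); v=(1,-3)

Final position: (0,3)
Wall sequence: BTL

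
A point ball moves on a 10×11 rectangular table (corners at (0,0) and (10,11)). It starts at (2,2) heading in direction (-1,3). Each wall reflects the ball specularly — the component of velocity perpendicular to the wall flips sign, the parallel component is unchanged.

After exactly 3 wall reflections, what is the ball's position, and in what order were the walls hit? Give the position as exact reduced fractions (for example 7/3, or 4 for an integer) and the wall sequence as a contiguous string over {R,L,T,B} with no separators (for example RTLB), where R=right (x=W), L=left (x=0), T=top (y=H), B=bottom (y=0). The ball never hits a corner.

1. t=2 → L at (0,8); v=(1,3)
2. t=1 → T at (1,11); v=(1,-3)
3. t=11/3 → B at (14/3,0); v=(1,3)

Final position: (14/3,0)
Wall sequence: LTB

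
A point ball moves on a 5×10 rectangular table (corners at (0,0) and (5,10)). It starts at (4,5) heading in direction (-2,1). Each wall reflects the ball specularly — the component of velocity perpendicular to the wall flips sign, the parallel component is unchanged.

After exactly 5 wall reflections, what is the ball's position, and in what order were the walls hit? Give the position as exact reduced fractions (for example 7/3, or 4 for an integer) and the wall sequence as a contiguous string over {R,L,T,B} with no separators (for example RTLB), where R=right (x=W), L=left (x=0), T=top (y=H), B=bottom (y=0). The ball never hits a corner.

Final position: (5,11/2)
Wall sequence: LRTLR

1. t=2 → L at (0,7); v=(2,1)
2. t=5/2 → R at (5,19/2); v=(-2,1)
3. t=1/2 → T at (4,10); v=(-2,-1)
4. t=2 → L at (0,8); v=(2,-1)
5. t=5/2 → R at (5,11/2); v=(-2,-1)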